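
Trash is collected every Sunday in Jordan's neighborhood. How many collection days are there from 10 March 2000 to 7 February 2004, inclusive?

204 Sundays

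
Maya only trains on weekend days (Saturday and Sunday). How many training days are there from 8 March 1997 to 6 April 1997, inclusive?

10

8 March 1997 is a Saturday.
That's 30 days from start to end, counting both.
30 = 7 × 4 + 2, so there are 4 full weeks plus 2 extra days.
Each full week contributes 2 weekend days (Sat, Sun): 4 × 2 = 8.
The 2 extra days are Sat, Sun — 2 of them qualify.
Total: 8 + 2 = 10.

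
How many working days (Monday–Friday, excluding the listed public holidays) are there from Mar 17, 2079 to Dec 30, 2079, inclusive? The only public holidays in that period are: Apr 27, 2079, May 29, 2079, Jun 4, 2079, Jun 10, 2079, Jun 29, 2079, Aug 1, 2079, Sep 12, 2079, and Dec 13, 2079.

Mar 17, 2079 is a Friday.
The range spans 289 days (inclusive of both endpoints).
289 = 7 × 41 + 2, so there are 41 full weeks plus 2 extra days.
Each full week contributes 5 weekdays (Mon–Fri): 41 × 5 = 205.
The 2 extra days are Fri, Sat — 1 of them qualifies.
Total: 205 + 1 = 206.
Holidays: Apr 27, 2079 (Thu); May 29, 2079 (Mon); Jun 4, 2079 (Sun); Jun 10, 2079 (Sat); Jun 29, 2079 (Thu); Aug 1, 2079 (Tue); Sep 12, 2079 (Tue); Dec 13, 2079 (Wed).
6 of the 8 holidays fall on weekdays; the rest are weekends and were already excluded.
Business days: 206 − 6 = 200.

200 working days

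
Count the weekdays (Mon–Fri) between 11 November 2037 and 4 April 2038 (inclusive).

103 weekdays

11 November 2037 is a Wednesday.
From 11 November 2037 to 4 April 2038 is 145 days inclusive.
145 = 7 × 20 + 5, so there are 20 full weeks plus 5 extra days.
Each full week contributes 5 weekdays (Mon–Fri): 20 × 5 = 100.
The 5 extra days are Wed, Thu, Fri, Sat, Sun — 3 of them qualify.
Total: 100 + 3 = 103.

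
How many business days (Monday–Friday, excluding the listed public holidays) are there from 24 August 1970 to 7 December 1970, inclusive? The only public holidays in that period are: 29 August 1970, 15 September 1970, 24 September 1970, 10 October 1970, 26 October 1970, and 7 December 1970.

24 August 1970 is a Monday.
That's 106 days from start to end, counting both.
106 = 7 × 15 + 1, so there are 15 full weeks plus 1 extra day.
Each full week contributes 5 weekdays (Mon–Fri): 15 × 5 = 75.
The 1 extra day is Monday — 1 of them qualifies.
Total: 75 + 1 = 76.
Holidays: 29 August 1970 (Sat); 15 September 1970 (Tue); 24 September 1970 (Thu); 10 October 1970 (Sat); 26 October 1970 (Mon); 7 December 1970 (Mon).
4 of the 6 holidays fall on weekdays; the rest are weekends and were already excluded.
Business days: 76 − 4 = 72.

72 business days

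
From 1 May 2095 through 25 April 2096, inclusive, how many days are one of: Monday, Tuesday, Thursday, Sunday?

207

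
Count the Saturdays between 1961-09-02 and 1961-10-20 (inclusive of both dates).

7 Saturdays

1961-09-02 is a Saturday.
From 1961-09-02 to 1961-10-20 is 49 days inclusive.
49 = 7 × 7, so the span is exactly 7 full weeks.
Each full week contributes one Saturday: 7 so far.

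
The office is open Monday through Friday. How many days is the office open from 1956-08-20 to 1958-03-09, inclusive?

1956-08-20 is a Monday.
The range spans 567 days (inclusive of both endpoints).
567 = 7 × 81, so the span is exactly 81 full weeks.
Each full week contributes 5 weekdays (Mon–Fri): 81 × 5 = 405.

405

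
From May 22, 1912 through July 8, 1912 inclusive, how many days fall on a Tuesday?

6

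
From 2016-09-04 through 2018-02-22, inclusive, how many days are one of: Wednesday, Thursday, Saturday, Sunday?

2016-09-04 is a Sunday.
That's 537 days from start to end, counting both.
537 = 7 × 76 + 5, so there are 76 full weeks plus 5 extra days.
Each full week contributes 4 days from the set (Wed, Thu, Sat, Sun): 76 × 4 = 304.
The 5 extra days are Sun, Mon, Tue, Wed, Thu — 3 of them qualify.
Total: 304 + 3 = 307.

307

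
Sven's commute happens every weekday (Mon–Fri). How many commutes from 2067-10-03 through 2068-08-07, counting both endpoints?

222 weekdays

2067-10-03 is a Monday.
The range spans 310 days (inclusive of both endpoints).
310 = 7 × 44 + 2, so there are 44 full weeks plus 2 extra days.
Each full week contributes 5 weekdays (Mon–Fri): 44 × 5 = 220.
The 2 extra days are Mon, Tue — 2 of them qualify.
Total: 220 + 2 = 222.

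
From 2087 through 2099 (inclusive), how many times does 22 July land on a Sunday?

Day of week of July 22 in each year:
2087: Tue, 2088: Thu, 2089: Fri, 2090: Sat, 2091: Sun ✓, 2092: Tue, 2093: Wed, 2094: Thu, 2095: Fri, 2096: Sun ✓, 2097: Mon, 2098: Tue, 2099: Wed
Sundays: 2091, 2096.

2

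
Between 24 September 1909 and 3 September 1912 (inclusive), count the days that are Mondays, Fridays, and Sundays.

462

24 September 1909 is a Friday.
The range spans 1076 days (inclusive of both endpoints).
1076 = 7 × 153 + 5, so there are 153 full weeks plus 5 extra days.
Each full week contributes 3 days from the set (Mon, Fri, Sun): 153 × 3 = 459.
The 5 extra days are Friday, Saturday, Sunday, Monday, Tuesday — 3 of them qualify.
Total: 459 + 3 = 462.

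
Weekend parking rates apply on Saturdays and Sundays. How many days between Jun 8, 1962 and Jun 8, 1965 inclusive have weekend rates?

Jun 8, 1962 is a Friday.
From Jun 8, 1962 to Jun 8, 1965 is 1097 days inclusive.
1097 = 7 × 156 + 5, so there are 156 full weeks plus 5 extra days.
Each full week contributes 2 weekend days (Sat, Sun): 156 × 2 = 312.
The 5 extra days are Friday, Saturday, Sunday, Monday, Tuesday — 2 of them qualify.
Total: 312 + 2 = 314.

314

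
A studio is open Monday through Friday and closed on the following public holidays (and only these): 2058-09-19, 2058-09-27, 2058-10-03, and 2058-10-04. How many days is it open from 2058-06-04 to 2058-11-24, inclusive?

120 business days

2058-06-04 is a Tuesday.
From 2058-06-04 to 2058-11-24 is 174 days inclusive.
174 = 7 × 24 + 6, so there are 24 full weeks plus 6 extra days.
Each full week contributes 5 weekdays (Mon–Fri): 24 × 5 = 120.
The 6 extra days are Tue, Wed, Thu, Fri, Sat, Sun — 4 of them qualify.
Total: 120 + 4 = 124.
Holidays: 2058-09-19 (Thu); 2058-09-27 (Fri); 2058-10-03 (Thu); 2058-10-04 (Fri).
All 4 holidays fall on weekdays, so subtract 4.
Business days: 124 − 4 = 120.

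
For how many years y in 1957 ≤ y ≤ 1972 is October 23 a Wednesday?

Day of week of October 23 in each year:
1957: Wed ✓, 1958: Thu, 1959: Fri, 1960: Sun, 1961: Mon, 1962: Tue, 1963: Wed ✓, 1964: Fri, 1965: Sat, 1966: Sun, 1967: Mon, 1968: Wed ✓, 1969: Thu, 1970: Fri, 1971: Sat, 1972: Mon
Wednesdays: 1957, 1963, 1968.

3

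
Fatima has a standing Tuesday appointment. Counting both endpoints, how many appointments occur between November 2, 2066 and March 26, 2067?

21 Tuesdays

November 2, 2066 is a Tuesday.
The range spans 145 days (inclusive of both endpoints).
145 = 7 × 20 + 5, so there are 20 full weeks plus 5 extra days.
Each full week contributes one Tuesday: 20 so far.
The 5 extra days are Tue, Wed, Thu, Fri, Sat — 1 of them qualifies.
Total: 20 + 1 = 21.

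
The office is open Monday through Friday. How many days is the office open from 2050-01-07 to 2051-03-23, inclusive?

2050-01-07 is a Friday.
The range spans 441 days (inclusive of both endpoints).
441 = 7 × 63, so the span is exactly 63 full weeks.
Each full week contributes 5 weekdays (Mon–Fri): 63 × 5 = 315.

315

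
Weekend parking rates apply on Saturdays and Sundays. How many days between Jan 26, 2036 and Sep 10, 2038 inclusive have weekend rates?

Jan 26, 2036 is a Saturday.
That's 959 days from start to end, counting both.
959 = 7 × 137, so the span is exactly 137 full weeks.
Each full week contributes 2 weekend days (Sat, Sun): 137 × 2 = 274.

274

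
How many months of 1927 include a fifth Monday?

4

A month has five Mondays exactly when Monday falls within its first (length − 28) days.
Jan: 31 days, starts Sat → 5 of Sat, Sun, Mon ✓
Feb: 28 days, starts Tue → 5 of (none)
Mar: 31 days, starts Tue → 5 of Tue, Wed, Thu
Apr: 30 days, starts Fri → 5 of Fri, Sat
May: 31 days, starts Sun → 5 of Sun, Mon, Tue ✓
Jun: 30 days, starts Wed → 5 of Wed, Thu
Jul: 31 days, starts Fri → 5 of Fri, Sat, Sun
Aug: 31 days, starts Mon → 5 of Mon, Tue, Wed ✓
Sep: 30 days, starts Thu → 5 of Thu, Fri
Oct: 31 days, starts Sat → 5 of Sat, Sun, Mon ✓
Nov: 30 days, starts Tue → 5 of Tue, Wed
Dec: 31 days, starts Thu → 5 of Thu, Fri, Sat
Months with five Mondays: Jan, May, Aug, Oct.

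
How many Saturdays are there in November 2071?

2071-11-01 is a Sunday.
That's 30 days from start to end, counting both.
30 = 7 × 4 + 2, so there are 4 full weeks plus 2 extra days.
Each full week contributes one Saturday: 4 so far.
The 2 extra days are Sunday, Monday — none qualify.
Total: 4 + 0 = 4.

4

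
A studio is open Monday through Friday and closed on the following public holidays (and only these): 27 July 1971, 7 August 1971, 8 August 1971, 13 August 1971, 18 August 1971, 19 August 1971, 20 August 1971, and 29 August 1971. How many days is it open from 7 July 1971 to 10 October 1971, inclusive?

7 July 1971 is a Wednesday.
That's 96 days from start to end, counting both.
96 = 7 × 13 + 5, so there are 13 full weeks plus 5 extra days.
Each full week contributes 5 weekdays (Mon–Fri): 13 × 5 = 65.
The 5 extra days are Wed, Thu, Fri, Sat, Sun — 3 of them qualify.
Total: 65 + 3 = 68.
Holidays: 27 July 1971 (Tue); 7 August 1971 (Sat); 8 August 1971 (Sun); 13 August 1971 (Fri); 18 August 1971 (Wed); 19 August 1971 (Thu); 20 August 1971 (Fri); 29 August 1971 (Sun).
5 of the 8 holidays fall on weekdays; the rest are weekends and were already excluded.
Business days: 68 − 5 = 63.

63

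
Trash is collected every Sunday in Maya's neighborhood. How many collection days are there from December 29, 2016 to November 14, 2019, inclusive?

December 29, 2016 is a Thursday.
From December 29, 2016 to November 14, 2019 is 1051 days inclusive.
1051 = 7 × 150 + 1, so there are 150 full weeks plus 1 extra day.
Each full week contributes one Sunday: 150 so far.
The 1 extra day is Thu — none qualify.
Total: 150 + 0 = 150.

150 Sundays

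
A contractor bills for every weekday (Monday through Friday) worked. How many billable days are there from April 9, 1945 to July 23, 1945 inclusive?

76 weekdays

April 9, 1945 is a Monday.
That's 106 days from start to end, counting both.
106 = 7 × 15 + 1, so there are 15 full weeks plus 1 extra day.
Each full week contributes 5 weekdays (Mon–Fri): 15 × 5 = 75.
The 1 extra day is Mon — 1 of them qualifies.
Total: 75 + 1 = 76.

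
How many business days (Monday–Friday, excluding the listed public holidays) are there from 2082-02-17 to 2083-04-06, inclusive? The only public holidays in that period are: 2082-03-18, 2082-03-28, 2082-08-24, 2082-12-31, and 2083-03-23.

292

2082-02-17 is a Tuesday.
That's 414 days from start to end, counting both.
414 = 7 × 59 + 1, so there are 59 full weeks plus 1 extra day.
Each full week contributes 5 weekdays (Mon–Fri): 59 × 5 = 295.
The 1 extra day is Tue — 1 of them qualifies.
Total: 295 + 1 = 296.
Holidays: 2082-03-18 (Wed); 2082-03-28 (Sat); 2082-08-24 (Mon); 2082-12-31 (Thu); 2083-03-23 (Tue).
4 of the 5 holidays fall on weekdays; the rest are weekends and were already excluded.
Business days: 296 − 4 = 292.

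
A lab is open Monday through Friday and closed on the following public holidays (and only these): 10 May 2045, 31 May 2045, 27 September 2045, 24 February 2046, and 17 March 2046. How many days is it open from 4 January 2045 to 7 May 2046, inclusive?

4 January 2045 is a Wednesday.
That's 489 days from start to end, counting both.
489 = 7 × 69 + 6, so there are 69 full weeks plus 6 extra days.
Each full week contributes 5 weekdays (Mon–Fri): 69 × 5 = 345.
The 6 extra days are Wednesday, Thursday, Friday, Saturday, Sunday, Monday — 4 of them qualify.
Total: 345 + 4 = 349.
Holidays: 10 May 2045 (Wed); 31 May 2045 (Wed); 27 September 2045 (Wed); 24 February 2046 (Sat); 17 March 2046 (Sat).
3 of the 5 holidays fall on weekdays; the rest are weekends and were already excluded.
Business days: 349 − 3 = 346.

346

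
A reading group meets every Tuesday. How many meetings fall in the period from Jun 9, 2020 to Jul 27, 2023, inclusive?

164 Tuesdays

Jun 9, 2020 is a Tuesday.
The range spans 1144 days (inclusive of both endpoints).
1144 = 7 × 163 + 3, so there are 163 full weeks plus 3 extra days.
Each full week contributes one Tuesday: 163 so far.
The 3 extra days are Tue, Wed, Thu — 1 of them qualifies.
Total: 163 + 1 = 164.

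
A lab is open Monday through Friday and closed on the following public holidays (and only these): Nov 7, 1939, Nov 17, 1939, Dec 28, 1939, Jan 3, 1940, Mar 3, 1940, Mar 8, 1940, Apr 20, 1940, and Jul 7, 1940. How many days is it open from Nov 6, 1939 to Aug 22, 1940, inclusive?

Nov 6, 1939 is a Monday.
The range spans 291 days (inclusive of both endpoints).
291 = 7 × 41 + 4, so there are 41 full weeks plus 4 extra days.
Each full week contributes 5 weekdays (Mon–Fri): 41 × 5 = 205.
The 4 extra days are Monday, Tuesday, Wednesday, Thursday — 4 of them qualify.
Total: 205 + 4 = 209.
Holidays: Nov 7, 1939 (Tue); Nov 17, 1939 (Fri); Dec 28, 1939 (Thu); Jan 3, 1940 (Wed); Mar 3, 1940 (Sun); Mar 8, 1940 (Fri); Apr 20, 1940 (Sat); Jul 7, 1940 (Sun).
5 of the 8 holidays fall on weekdays; the rest are weekends and were already excluded.
Business days: 209 − 5 = 204.

204 working days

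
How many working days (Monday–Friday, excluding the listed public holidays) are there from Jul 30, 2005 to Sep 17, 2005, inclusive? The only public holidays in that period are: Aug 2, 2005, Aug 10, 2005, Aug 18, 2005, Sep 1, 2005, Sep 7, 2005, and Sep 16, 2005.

Jul 30, 2005 is a Saturday.
The range spans 50 days (inclusive of both endpoints).
50 = 7 × 7 + 1, so there are 7 full weeks plus 1 extra day.
Each full week contributes 5 weekdays (Mon–Fri): 7 × 5 = 35.
The 1 extra day is Saturday — none qualify.
Total: 35 + 0 = 35.
Holidays: Aug 2, 2005 (Tue); Aug 10, 2005 (Wed); Aug 18, 2005 (Thu); Sep 1, 2005 (Thu); Sep 7, 2005 (Wed); Sep 16, 2005 (Fri).
All 6 holidays fall on weekdays, so subtract 6.
Business days: 35 − 6 = 29.

29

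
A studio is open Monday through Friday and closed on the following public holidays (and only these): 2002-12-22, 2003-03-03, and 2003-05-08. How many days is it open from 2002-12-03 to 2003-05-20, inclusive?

2002-12-03 is a Tuesday.
The range spans 169 days (inclusive of both endpoints).
169 = 7 × 24 + 1, so there are 24 full weeks plus 1 extra day.
Each full week contributes 5 weekdays (Mon–Fri): 24 × 5 = 120.
The 1 extra day is Tuesday — 1 of them qualifies.
Total: 120 + 1 = 121.
Holidays: 2002-12-22 (Sun); 2003-03-03 (Mon); 2003-05-08 (Thu).
2 of the 3 holidays fall on weekdays; the rest are weekends and were already excluded.
Business days: 121 − 2 = 119.

119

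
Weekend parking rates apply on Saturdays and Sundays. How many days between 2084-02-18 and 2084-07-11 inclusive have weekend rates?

2084-02-18 is a Friday.
That's 145 days from start to end, counting both.
145 = 7 × 20 + 5, so there are 20 full weeks plus 5 extra days.
Each full week contributes 2 weekend days (Sat, Sun): 20 × 2 = 40.
The 5 extra days are Friday, Saturday, Sunday, Monday, Tuesday — 2 of them qualify.
Total: 40 + 2 = 42.

42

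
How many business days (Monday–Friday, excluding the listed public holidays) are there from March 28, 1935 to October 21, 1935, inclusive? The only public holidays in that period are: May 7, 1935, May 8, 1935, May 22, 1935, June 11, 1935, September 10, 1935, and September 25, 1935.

March 28, 1935 is a Thursday.
That's 208 days from start to end, counting both.
208 = 7 × 29 + 5, so there are 29 full weeks plus 5 extra days.
Each full week contributes 5 weekdays (Mon–Fri): 29 × 5 = 145.
The 5 extra days are Thu, Fri, Sat, Sun, Mon — 3 of them qualify.
Total: 145 + 3 = 148.
Holidays: May 7, 1935 (Tue); May 8, 1935 (Wed); May 22, 1935 (Wed); June 11, 1935 (Tue); September 10, 1935 (Tue); September 25, 1935 (Wed).
All 6 holidays fall on weekdays, so subtract 6.
Business days: 148 − 6 = 142.

142 business days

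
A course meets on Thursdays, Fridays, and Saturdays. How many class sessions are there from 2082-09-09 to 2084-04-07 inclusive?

2082-09-09 is a Wednesday.
That's 577 days from start to end, counting both.
577 = 7 × 82 + 3, so there are 82 full weeks plus 3 extra days.
Each full week contributes 3 days from the set (Thu, Fri, Sat): 82 × 3 = 246.
The 3 extra days are Wednesday, Thursday, Friday — 2 of them qualify.
Total: 246 + 2 = 248.

248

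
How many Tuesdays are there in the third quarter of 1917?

13

Jul 1, 1917 is a Sunday.
From Jul 1, 1917 to Sep 30, 1917 is 92 days inclusive.
92 = 7 × 13 + 1, so there are 13 full weeks plus 1 extra day.
Each full week contributes one Tuesday: 13 so far.
The 1 extra day is Sun — none qualify.
Total: 13 + 0 = 13.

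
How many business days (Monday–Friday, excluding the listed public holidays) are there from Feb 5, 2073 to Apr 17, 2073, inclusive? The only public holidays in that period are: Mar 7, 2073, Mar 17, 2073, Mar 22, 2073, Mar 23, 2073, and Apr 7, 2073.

Feb 5, 2073 is a Sunday.
That's 72 days from start to end, counting both.
72 = 7 × 10 + 2, so there are 10 full weeks plus 2 extra days.
Each full week contributes 5 weekdays (Mon–Fri): 10 × 5 = 50.
The 2 extra days are Sunday, Monday — 1 of them qualifies.
Total: 50 + 1 = 51.
Holidays: Mar 7, 2073 (Tue); Mar 17, 2073 (Fri); Mar 22, 2073 (Wed); Mar 23, 2073 (Thu); Apr 7, 2073 (Fri).
All 5 holidays fall on weekdays, so subtract 5.
Business days: 51 − 5 = 46.

46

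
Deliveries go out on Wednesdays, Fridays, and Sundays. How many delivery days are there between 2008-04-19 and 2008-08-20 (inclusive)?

2008-04-19 is a Saturday.
That's 124 days from start to end, counting both.
124 = 7 × 17 + 5, so there are 17 full weeks plus 5 extra days.
Each full week contributes 3 days from the set (Wed, Fri, Sun): 17 × 3 = 51.
The 5 extra days are Sat, Sun, Mon, Tue, Wed — 2 of them qualify.
Total: 51 + 2 = 53.

53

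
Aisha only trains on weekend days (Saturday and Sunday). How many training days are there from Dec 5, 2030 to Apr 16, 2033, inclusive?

247

Dec 5, 2030 is a Thursday.
That's 864 days from start to end, counting both.
864 = 7 × 123 + 3, so there are 123 full weeks plus 3 extra days.
Each full week contributes 2 weekend days (Sat, Sun): 123 × 2 = 246.
The 3 extra days are Thursday, Friday, Saturday — 1 of them qualifies.
Total: 246 + 1 = 247.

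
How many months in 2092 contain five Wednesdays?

5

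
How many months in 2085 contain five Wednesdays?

A month has five Wednesdays exactly when Wednesday falls within its first (length − 28) days.
Jan: 31 days, starts Mon → 5 of Mon, Tue, Wed ✓
Feb: 28 days, starts Thu → 5 of (none)
Mar: 31 days, starts Thu → 5 of Thu, Fri, Sat
Apr: 30 days, starts Sun → 5 of Sun, Mon
May: 31 days, starts Tue → 5 of Tue, Wed, Thu ✓
Jun: 30 days, starts Fri → 5 of Fri, Sat
Jul: 31 days, starts Sun → 5 of Sun, Mon, Tue
Aug: 31 days, starts Wed → 5 of Wed, Thu, Fri ✓
Sep: 30 days, starts Sat → 5 of Sat, Sun
Oct: 31 days, starts Mon → 5 of Mon, Tue, Wed ✓
Nov: 30 days, starts Thu → 5 of Thu, Fri
Dec: 31 days, starts Sat → 5 of Sat, Sun, Mon
Months with five Wednesdays: Jan, May, Aug, Oct.

4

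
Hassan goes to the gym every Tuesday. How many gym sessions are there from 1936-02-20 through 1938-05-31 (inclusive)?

1936-02-20 is a Thursday.
From 1936-02-20 to 1938-05-31 is 832 days inclusive.
832 = 7 × 118 + 6, so there are 118 full weeks plus 6 extra days.
Each full week contributes one Tuesday: 118 so far.
The 6 extra days are Thu, Fri, Sat, Sun, Mon, Tue — 1 of them qualifies.
Total: 118 + 1 = 119.

119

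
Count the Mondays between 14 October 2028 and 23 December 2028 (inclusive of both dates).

10 Mondays

14 October 2028 is a Saturday.
The range spans 71 days (inclusive of both endpoints).
71 = 7 × 10 + 1, so there are 10 full weeks plus 1 extra day.
Each full week contributes one Monday: 10 so far.
The 1 extra day is Sat — none qualify.
Total: 10 + 0 = 10.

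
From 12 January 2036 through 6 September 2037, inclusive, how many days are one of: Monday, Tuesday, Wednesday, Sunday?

345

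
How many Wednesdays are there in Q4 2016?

13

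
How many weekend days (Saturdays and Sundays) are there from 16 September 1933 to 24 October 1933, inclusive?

12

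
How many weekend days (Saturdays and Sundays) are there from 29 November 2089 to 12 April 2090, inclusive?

38

29 November 2089 is a Tuesday.
From 29 November 2089 to 12 April 2090 is 135 days inclusive.
135 = 7 × 19 + 2, so there are 19 full weeks plus 2 extra days.
Each full week contributes 2 weekend days (Sat, Sun): 19 × 2 = 38.
The 2 extra days are Tuesday, Wednesday — none qualify.
Total: 38 + 0 = 38.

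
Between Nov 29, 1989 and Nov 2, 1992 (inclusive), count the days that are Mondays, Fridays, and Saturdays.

Nov 29, 1989 is a Wednesday.
From Nov 29, 1989 to Nov 2, 1992 is 1070 days inclusive.
1070 = 7 × 152 + 6, so there are 152 full weeks plus 6 extra days.
Each full week contributes 3 days from the set (Mon, Fri, Sat): 152 × 3 = 456.
The 6 extra days are Wed, Thu, Fri, Sat, Sun, Mon — 3 of them qualify.
Total: 456 + 3 = 459.

459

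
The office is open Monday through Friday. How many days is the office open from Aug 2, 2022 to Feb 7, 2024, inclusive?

Aug 2, 2022 is a Tuesday.
The range spans 555 days (inclusive of both endpoints).
555 = 7 × 79 + 2, so there are 79 full weeks plus 2 extra days.
Each full week contributes 5 weekdays (Mon–Fri): 79 × 5 = 395.
The 2 extra days are Tuesday, Wednesday — 2 of them qualify.
Total: 395 + 2 = 397.

397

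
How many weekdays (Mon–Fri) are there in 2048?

262 weekdays

2048-01-01 is a Wednesday.
That's 366 days from start to end, counting both.
366 = 7 × 52 + 2, so there are 52 full weeks plus 2 extra days.
Each full week contributes 5 weekdays (Mon–Fri): 52 × 5 = 260.
The 2 extra days are Wed, Thu — 2 of them qualify.
Total: 260 + 2 = 262.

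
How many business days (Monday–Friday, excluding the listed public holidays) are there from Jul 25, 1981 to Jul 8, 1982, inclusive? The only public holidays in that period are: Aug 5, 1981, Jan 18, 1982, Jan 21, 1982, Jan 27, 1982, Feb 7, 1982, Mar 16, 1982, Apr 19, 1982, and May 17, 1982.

242

Jul 25, 1981 is a Saturday.
That's 349 days from start to end, counting both.
349 = 7 × 49 + 6, so there are 49 full weeks plus 6 extra days.
Each full week contributes 5 weekdays (Mon–Fri): 49 × 5 = 245.
The 6 extra days are Sat, Sun, Mon, Tue, Wed, Thu — 4 of them qualify.
Total: 245 + 4 = 249.
Holidays: Aug 5, 1981 (Wed); Jan 18, 1982 (Mon); Jan 21, 1982 (Thu); Jan 27, 1982 (Wed); Feb 7, 1982 (Sun); Mar 16, 1982 (Tue); Apr 19, 1982 (Mon); May 17, 1982 (Mon).
7 of the 8 holidays fall on weekdays; the rest are weekends and were already excluded.
Business days: 249 − 7 = 242.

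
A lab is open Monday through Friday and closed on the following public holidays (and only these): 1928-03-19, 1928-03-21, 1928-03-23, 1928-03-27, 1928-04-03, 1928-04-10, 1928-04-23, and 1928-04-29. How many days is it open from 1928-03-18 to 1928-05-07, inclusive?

1928-03-18 is a Sunday.
From 1928-03-18 to 1928-05-07 is 51 days inclusive.
51 = 7 × 7 + 2, so there are 7 full weeks plus 2 extra days.
Each full week contributes 5 weekdays (Mon–Fri): 7 × 5 = 35.
The 2 extra days are Sunday, Monday — 1 of them qualifies.
Total: 35 + 1 = 36.
Holidays: 1928-03-19 (Mon); 1928-03-21 (Wed); 1928-03-23 (Fri); 1928-03-27 (Tue); 1928-04-03 (Tue); 1928-04-10 (Tue); 1928-04-23 (Mon); 1928-04-29 (Sun).
7 of the 8 holidays fall on weekdays; the rest are weekends and were already excluded.
Business days: 36 − 7 = 29.

29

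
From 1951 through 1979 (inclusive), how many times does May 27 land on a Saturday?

4

Day of week of May 27 in each year:
1951: Sun, 1952: Tue, 1953: Wed, 1954: Thu, 1955: Fri, 1956: Sun, 1957: Mon, 1958: Tue, 1959: Wed, 1960: Fri, 1961: Sat ✓, 1962: Sun, 1963: Mon, 1964: Wed, 1965: Thu, 1966: Fri, 1967: Sat ✓, 1968: Mon, 1969: Tue, 1970: Wed, 1971: Thu, 1972: Sat ✓, 1973: Sun, 1974: Mon, 1975: Tue, 1976: Thu, 1977: Fri, 1978: Sat ✓, 1979: Sun
Saturdays: 1961, 1967, 1972, 1978.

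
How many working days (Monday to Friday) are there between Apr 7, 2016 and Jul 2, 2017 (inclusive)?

322

Apr 7, 2016 is a Thursday.
That's 452 days from start to end, counting both.
452 = 7 × 64 + 4, so there are 64 full weeks plus 4 extra days.
Each full week contributes 5 weekdays (Mon–Fri): 64 × 5 = 320.
The 4 extra days are Thursday, Friday, Saturday, Sunday — 2 of them qualify.
Total: 320 + 2 = 322.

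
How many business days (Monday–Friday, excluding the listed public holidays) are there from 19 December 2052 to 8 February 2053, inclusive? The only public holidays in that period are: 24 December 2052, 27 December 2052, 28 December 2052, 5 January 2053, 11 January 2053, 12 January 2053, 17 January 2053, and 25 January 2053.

19 December 2052 is a Thursday.
That's 52 days from start to end, counting both.
52 = 7 × 7 + 3, so there are 7 full weeks plus 3 extra days.
Each full week contributes 5 weekdays (Mon–Fri): 7 × 5 = 35.
The 3 extra days are Thu, Fri, Sat — 2 of them qualify.
Total: 35 + 2 = 37.
Holidays: 24 December 2052 (Tue); 27 December 2052 (Fri); 28 December 2052 (Sat); 5 January 2053 (Sun); 11 January 2053 (Sat); 12 January 2053 (Sun); 17 January 2053 (Fri); 25 January 2053 (Sat).
3 of the 8 holidays fall on weekdays; the rest are weekends and were already excluded.
Business days: 37 − 3 = 34.

34 business days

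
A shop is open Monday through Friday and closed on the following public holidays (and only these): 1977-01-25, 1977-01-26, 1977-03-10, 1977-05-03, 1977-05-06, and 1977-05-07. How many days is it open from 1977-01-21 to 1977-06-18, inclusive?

1977-01-21 is a Friday.
The range spans 149 days (inclusive of both endpoints).
149 = 7 × 21 + 2, so there are 21 full weeks plus 2 extra days.
Each full week contributes 5 weekdays (Mon–Fri): 21 × 5 = 105.
The 2 extra days are Fri, Sat — 1 of them qualifies.
Total: 105 + 1 = 106.
Holidays: 1977-01-25 (Tue); 1977-01-26 (Wed); 1977-03-10 (Thu); 1977-05-03 (Tue); 1977-05-06 (Fri); 1977-05-07 (Sat).
5 of the 6 holidays fall on weekdays; the rest are weekends and were already excluded.
Business days: 106 − 5 = 101.

101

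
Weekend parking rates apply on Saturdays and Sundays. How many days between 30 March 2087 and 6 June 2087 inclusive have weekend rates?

30 March 2087 is a Sunday.
That's 69 days from start to end, counting both.
69 = 7 × 9 + 6, so there are 9 full weeks plus 6 extra days.
Each full week contributes 2 weekend days (Sat, Sun): 9 × 2 = 18.
The 6 extra days are Sun, Mon, Tue, Wed, Thu, Fri — 1 of them qualifies.
Total: 18 + 1 = 19.

19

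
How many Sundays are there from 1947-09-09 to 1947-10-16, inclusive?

1947-09-09 is a Tuesday.
From 1947-09-09 to 1947-10-16 is 38 days inclusive.
38 = 7 × 5 + 3, so there are 5 full weeks plus 3 extra days.
Each full week contributes one Sunday: 5 so far.
The 3 extra days are Tue, Wed, Thu — none qualify.
Total: 5 + 0 = 5.

5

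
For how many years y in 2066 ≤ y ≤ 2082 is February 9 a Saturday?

Day of week of February 9 in each year:
2066: Tue, 2067: Wed, 2068: Thu, 2069: Sat ✓, 2070: Sun, 2071: Mon, 2072: Tue, 2073: Thu, 2074: Fri, 2075: Sat ✓, 2076: Sun, 2077: Tue, 2078: Wed, 2079: Thu, 2080: Fri, 2081: Sun, 2082: Mon
Saturdays: 2069, 2075.

2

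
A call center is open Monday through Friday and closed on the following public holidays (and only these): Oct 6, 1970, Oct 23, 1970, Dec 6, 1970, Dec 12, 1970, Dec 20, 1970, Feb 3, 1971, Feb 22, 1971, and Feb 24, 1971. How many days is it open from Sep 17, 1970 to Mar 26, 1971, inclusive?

Sep 17, 1970 is a Thursday.
That's 191 days from start to end, counting both.
191 = 7 × 27 + 2, so there are 27 full weeks plus 2 extra days.
Each full week contributes 5 weekdays (Mon–Fri): 27 × 5 = 135.
The 2 extra days are Thu, Fri — 2 of them qualify.
Total: 135 + 2 = 137.
Holidays: Oct 6, 1970 (Tue); Oct 23, 1970 (Fri); Dec 6, 1970 (Sun); Dec 12, 1970 (Sat); Dec 20, 1970 (Sun); Feb 3, 1971 (Wed); Feb 22, 1971 (Mon); Feb 24, 1971 (Wed).
5 of the 8 holidays fall on weekdays; the rest are weekends and were already excluded.
Business days: 137 − 5 = 132.

132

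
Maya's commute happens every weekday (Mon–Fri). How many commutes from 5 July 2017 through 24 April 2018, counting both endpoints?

210 weekdays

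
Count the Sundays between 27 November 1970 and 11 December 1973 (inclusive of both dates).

159

27 November 1970 is a Friday.
That's 1111 days from start to end, counting both.
1111 = 7 × 158 + 5, so there are 158 full weeks plus 5 extra days.
Each full week contributes one Sunday: 158 so far.
The 5 extra days are Fri, Sat, Sun, Mon, Tue — 1 of them qualifies.
Total: 158 + 1 = 159.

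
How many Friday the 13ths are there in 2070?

The 13th falls on a Friday when the month's 13th has weekday Fri.
Jan 13 is Mon; Feb 13 is Thu; Mar 13 is Thu; Apr 13 is Sun; May 13 is Tue; Jun 13 is Fri ✓; Jul 13 is Sun; Aug 13 is Wed; Sep 13 is Sat; Oct 13 is Mon; Nov 13 is Thu; Dec 13 is Sat.
Friday the 13ths: Jun.

1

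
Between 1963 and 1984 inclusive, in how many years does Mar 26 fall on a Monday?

Day of week of March 26 in each year:
1963: Tue, 1964: Thu, 1965: Fri, 1966: Sat, 1967: Sun, 1968: Tue, 1969: Wed, 1970: Thu, 1971: Fri, 1972: Sun, 1973: Mon ✓, 1974: Tue, 1975: Wed, 1976: Fri, 1977: Sat, 1978: Sun, 1979: Mon ✓, 1980: Wed, 1981: Thu, 1982: Fri, 1983: Sat, 1984: Mon ✓
Mondays: 1973, 1979, 1984.

3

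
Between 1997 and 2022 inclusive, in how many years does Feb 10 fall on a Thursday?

4

Day of week of February 10 in each year:
1997: Mon, 1998: Tue, 1999: Wed, 2000: Thu ✓, 2001: Sat, 2002: Sun, 2003: Mon, 2004: Tue, 2005: Thu ✓, 2006: Fri, 2007: Sat, 2008: Sun, 2009: Tue, 2010: Wed, 2011: Thu ✓, 2012: Fri, 2013: Sun, 2014: Mon, 2015: Tue, 2016: Wed, 2017: Fri, 2018: Sat, 2019: Sun, 2020: Mon, 2021: Wed, 2022: Thu ✓
Thursdays: 2000, 2005, 2011, 2022.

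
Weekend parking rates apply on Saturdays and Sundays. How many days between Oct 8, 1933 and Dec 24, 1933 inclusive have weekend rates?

23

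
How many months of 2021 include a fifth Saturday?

A month has five Saturdays exactly when Saturday falls within its first (length − 28) days.
Jan: 31 days, starts Fri → 5 of Fri, Sat, Sun ✓
Feb: 28 days, starts Mon → 5 of (none)
Mar: 31 days, starts Mon → 5 of Mon, Tue, Wed
Apr: 30 days, starts Thu → 5 of Thu, Fri
May: 31 days, starts Sat → 5 of Sat, Sun, Mon ✓
Jun: 30 days, starts Tue → 5 of Tue, Wed
Jul: 31 days, starts Thu → 5 of Thu, Fri, Sat ✓
Aug: 31 days, starts Sun → 5 of Sun, Mon, Tue
Sep: 30 days, starts Wed → 5 of Wed, Thu
Oct: 31 days, starts Fri → 5 of Fri, Sat, Sun ✓
Nov: 30 days, starts Mon → 5 of Mon, Tue
Dec: 31 days, starts Wed → 5 of Wed, Thu, Fri
Months with five Saturdays: Jan, May, Jul, Oct.

4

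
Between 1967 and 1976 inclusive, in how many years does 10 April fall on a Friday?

Day of week of April 10 in each year:
1967: Mon, 1968: Wed, 1969: Thu, 1970: Fri ✓, 1971: Sat, 1972: Mon, 1973: Tue, 1974: Wed, 1975: Thu, 1976: Sat
Fridays: 1970.

1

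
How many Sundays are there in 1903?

Jan 1, 1903 is a Thursday.
That's 365 days from start to end, counting both.
365 = 7 × 52 + 1, so there are 52 full weeks plus 1 extra day.
Each full week contributes one Sunday: 52 so far.
The 1 extra day is Thursday — none qualify.
Total: 52 + 0 = 52.

52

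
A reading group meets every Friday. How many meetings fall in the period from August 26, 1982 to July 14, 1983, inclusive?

August 26, 1982 is a Thursday.
That's 323 days from start to end, counting both.
323 = 7 × 46 + 1, so there are 46 full weeks plus 1 extra day.
Each full week contributes one Friday: 46 so far.
The 1 extra day is Thu — none qualify.
Total: 46 + 0 = 46.

46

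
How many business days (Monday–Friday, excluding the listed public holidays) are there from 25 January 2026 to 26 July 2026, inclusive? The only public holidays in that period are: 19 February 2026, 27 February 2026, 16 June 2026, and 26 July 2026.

25 January 2026 is a Sunday.
The range spans 183 days (inclusive of both endpoints).
183 = 7 × 26 + 1, so there are 26 full weeks plus 1 extra day.
Each full week contributes 5 weekdays (Mon–Fri): 26 × 5 = 130.
The 1 extra day is Sun — none qualify.
Total: 130 + 0 = 130.
Holidays: 19 February 2026 (Thu); 27 February 2026 (Fri); 16 June 2026 (Tue); 26 July 2026 (Sun).
3 of the 4 holidays fall on weekdays; the rest are weekends and were already excluded.
Business days: 130 − 3 = 127.

127 business days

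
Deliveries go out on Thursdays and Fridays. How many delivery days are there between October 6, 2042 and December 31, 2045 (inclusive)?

October 6, 2042 is a Monday.
That's 1183 days from start to end, counting both.
1183 = 7 × 169, so the span is exactly 169 full weeks.
Each full week contributes 2 days from the set (Thu, Fri): 169 × 2 = 338.

338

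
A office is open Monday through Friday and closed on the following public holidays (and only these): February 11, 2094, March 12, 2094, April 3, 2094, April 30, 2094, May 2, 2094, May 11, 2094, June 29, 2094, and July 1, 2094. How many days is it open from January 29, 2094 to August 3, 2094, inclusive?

January 29, 2094 is a Friday.
The range spans 187 days (inclusive of both endpoints).
187 = 7 × 26 + 5, so there are 26 full weeks plus 5 extra days.
Each full week contributes 5 weekdays (Mon–Fri): 26 × 5 = 130.
The 5 extra days are Fri, Sat, Sun, Mon, Tue — 3 of them qualify.
Total: 130 + 3 = 133.
Holidays: February 11, 2094 (Thu); March 12, 2094 (Fri); April 3, 2094 (Sat); April 30, 2094 (Fri); May 2, 2094 (Sun); May 11, 2094 (Tue); June 29, 2094 (Tue); July 1, 2094 (Thu).
6 of the 8 holidays fall on weekdays; the rest are weekends and were already excluded.
Business days: 133 − 6 = 127.

127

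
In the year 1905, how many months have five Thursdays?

A month has five Thursdays exactly when Thursday falls within its first (length − 28) days.
Jan: 31 days, starts Sun → 5 of Sun, Mon, Tue
Feb: 28 days, starts Wed → 5 of (none)
Mar: 31 days, starts Wed → 5 of Wed, Thu, Fri ✓
Apr: 30 days, starts Sat → 5 of Sat, Sun
May: 31 days, starts Mon → 5 of Mon, Tue, Wed
Jun: 30 days, starts Thu → 5 of Thu, Fri ✓
Jul: 31 days, starts Sat → 5 of Sat, Sun, Mon
Aug: 31 days, starts Tue → 5 of Tue, Wed, Thu ✓
Sep: 30 days, starts Fri → 5 of Fri, Sat
Oct: 31 days, starts Sun → 5 of Sun, Mon, Tue
Nov: 30 days, starts Wed → 5 of Wed, Thu ✓
Dec: 31 days, starts Fri → 5 of Fri, Sat, Sun
Months with five Thursdays: Mar, Jun, Aug, Nov.

4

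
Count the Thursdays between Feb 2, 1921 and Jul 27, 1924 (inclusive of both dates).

182 Thursdays

Feb 2, 1921 is a Wednesday.
The range spans 1272 days (inclusive of both endpoints).
1272 = 7 × 181 + 5, so there are 181 full weeks plus 5 extra days.
Each full week contributes one Thursday: 181 so far.
The 5 extra days are Wed, Thu, Fri, Sat, Sun — 1 of them qualifies.
Total: 181 + 1 = 182.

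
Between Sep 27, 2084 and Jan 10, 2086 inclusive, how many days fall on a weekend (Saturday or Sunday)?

Sep 27, 2084 is a Wednesday.
That's 471 days from start to end, counting both.
471 = 7 × 67 + 2, so there are 67 full weeks plus 2 extra days.
Each full week contributes 2 weekend days (Sat, Sun): 67 × 2 = 134.
The 2 extra days are Wednesday, Thursday — none qualify.
Total: 134 + 0 = 134.

134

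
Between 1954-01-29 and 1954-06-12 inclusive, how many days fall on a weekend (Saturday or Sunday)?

39

1954-01-29 is a Friday.
The range spans 135 days (inclusive of both endpoints).
135 = 7 × 19 + 2, so there are 19 full weeks plus 2 extra days.
Each full week contributes 2 weekend days (Sat, Sun): 19 × 2 = 38.
The 2 extra days are Friday, Saturday — 1 of them qualifies.
Total: 38 + 1 = 39.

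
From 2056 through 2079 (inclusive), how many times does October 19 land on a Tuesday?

3

Day of week of October 19 in each year:
2056: Thu, 2057: Fri, 2058: Sat, 2059: Sun, 2060: Tue ✓, 2061: Wed, 2062: Thu, 2063: Fri, 2064: Sun, 2065: Mon, 2066: Tue ✓, 2067: Wed, 2068: Fri, 2069: Sat, 2070: Sun, 2071: Mon, 2072: Wed, 2073: Thu, 2074: Fri, 2075: Sat, 2076: Mon, 2077: Tue ✓, 2078: Wed, 2079: Thu
Tuesdays: 2060, 2066, 2077.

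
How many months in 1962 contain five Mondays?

A month has five Mondays exactly when Monday falls within its first (length − 28) days.
Jan: 31 days, starts Mon → 5 of Mon, Tue, Wed ✓
Feb: 28 days, starts Thu → 5 of (none)
Mar: 31 days, starts Thu → 5 of Thu, Fri, Sat
Apr: 30 days, starts Sun → 5 of Sun, Mon ✓
May: 31 days, starts Tue → 5 of Tue, Wed, Thu
Jun: 30 days, starts Fri → 5 of Fri, Sat
Jul: 31 days, starts Sun → 5 of Sun, Mon, Tue ✓
Aug: 31 days, starts Wed → 5 of Wed, Thu, Fri
Sep: 30 days, starts Sat → 5 of Sat, Sun
Oct: 31 days, starts Mon → 5 of Mon, Tue, Wed ✓
Nov: 30 days, starts Thu → 5 of Thu, Fri
Dec: 31 days, starts Sat → 5 of Sat, Sun, Mon ✓
Months with five Mondays: Jan, Apr, Jul, Oct, Dec.

5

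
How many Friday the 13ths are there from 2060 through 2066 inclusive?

12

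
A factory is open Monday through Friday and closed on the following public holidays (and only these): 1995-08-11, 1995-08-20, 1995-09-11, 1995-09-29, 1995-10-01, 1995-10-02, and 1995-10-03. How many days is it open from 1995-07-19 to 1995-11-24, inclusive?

1995-07-19 is a Wednesday.
From 1995-07-19 to 1995-11-24 is 129 days inclusive.
129 = 7 × 18 + 3, so there are 18 full weeks plus 3 extra days.
Each full week contributes 5 weekdays (Mon–Fri): 18 × 5 = 90.
The 3 extra days are Wed, Thu, Fri — 3 of them qualify.
Total: 90 + 3 = 93.
Holidays: 1995-08-11 (Fri); 1995-08-20 (Sun); 1995-09-11 (Mon); 1995-09-29 (Fri); 1995-10-01 (Sun); 1995-10-02 (Mon); 1995-10-03 (Tue).
5 of the 7 holidays fall on weekdays; the rest are weekends and were already excluded.
Business days: 93 − 5 = 88.

88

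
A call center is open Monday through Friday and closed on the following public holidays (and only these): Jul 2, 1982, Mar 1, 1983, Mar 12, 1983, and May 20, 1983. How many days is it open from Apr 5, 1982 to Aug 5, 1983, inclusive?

347

Apr 5, 1982 is a Monday.
From Apr 5, 1982 to Aug 5, 1983 is 488 days inclusive.
488 = 7 × 69 + 5, so there are 69 full weeks plus 5 extra days.
Each full week contributes 5 weekdays (Mon–Fri): 69 × 5 = 345.
The 5 extra days are Monday, Tuesday, Wednesday, Thursday, Friday — 5 of them qualify.
Total: 345 + 5 = 350.
Holidays: Jul 2, 1982 (Fri); Mar 1, 1983 (Tue); Mar 12, 1983 (Sat); May 20, 1983 (Fri).
3 of the 4 holidays fall on weekdays; the rest are weekends and were already excluded.
Business days: 350 − 3 = 347.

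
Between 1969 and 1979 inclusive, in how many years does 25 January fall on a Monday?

1

Day of week of January 25 in each year:
1969: Sat, 1970: Sun, 1971: Mon ✓, 1972: Tue, 1973: Thu, 1974: Fri, 1975: Sat, 1976: Sun, 1977: Tue, 1978: Wed, 1979: Thu
Mondays: 1971.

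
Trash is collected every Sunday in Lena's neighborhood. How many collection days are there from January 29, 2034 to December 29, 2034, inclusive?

January 29, 2034 is a Sunday.
From January 29, 2034 to December 29, 2034 is 335 days inclusive.
335 = 7 × 47 + 6, so there are 47 full weeks plus 6 extra days.
Each full week contributes one Sunday: 47 so far.
The 6 extra days are Sunday, Monday, Tuesday, Wednesday, Thursday, Friday — 1 of them qualifies.
Total: 47 + 1 = 48.

48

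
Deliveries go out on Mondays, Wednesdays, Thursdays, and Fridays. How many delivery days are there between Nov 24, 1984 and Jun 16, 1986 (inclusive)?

325

Nov 24, 1984 is a Saturday.
The range spans 570 days (inclusive of both endpoints).
570 = 7 × 81 + 3, so there are 81 full weeks plus 3 extra days.
Each full week contributes 4 days from the set (Mon, Wed, Thu, Fri): 81 × 4 = 324.
The 3 extra days are Sat, Sun, Mon — 1 of them qualifies.
Total: 324 + 1 = 325.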